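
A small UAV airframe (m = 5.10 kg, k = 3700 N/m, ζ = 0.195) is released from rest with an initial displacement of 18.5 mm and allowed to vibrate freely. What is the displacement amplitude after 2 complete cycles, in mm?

1.52 mm

Logarithmic decrement δ = 2πζ/√(1 − ζ²) = 2π × 0.1950/√(1 − 0.0380) = 1.249.
After n cycles, x_n/x₀ = e^(−nδ), so x_2 = 18.5 × e^(−2 × 1.249) = 18.5 × 0.08222 = 1.521 mm.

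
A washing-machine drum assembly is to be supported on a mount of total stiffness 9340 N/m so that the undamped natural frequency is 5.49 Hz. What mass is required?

7.85 kg

ω_n = 2πf_n = 2π × 5.49 = 34.49 rad/s.
m = k/ω_n² = 9340/34.49² = 9340/1190 = 7.850 kg.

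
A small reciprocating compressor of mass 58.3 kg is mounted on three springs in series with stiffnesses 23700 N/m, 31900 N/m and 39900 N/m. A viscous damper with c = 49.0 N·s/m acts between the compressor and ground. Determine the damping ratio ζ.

0.0319

Series springs: 1/k_eq = 1/23700 + 1/31900 + 1/39900 = 9.860×10^-5, so k_eq = 10140 N/m.
ω_n = √(k_eq/m) = √(10140/58.3) = 13.19 rad/s.
Critical damping c_c = 2√(k_eq·m) = 2√(10140 × 58.3) = 1538 N·s/m, so ζ = c/c_c = 49.0/1538 = 0.03186.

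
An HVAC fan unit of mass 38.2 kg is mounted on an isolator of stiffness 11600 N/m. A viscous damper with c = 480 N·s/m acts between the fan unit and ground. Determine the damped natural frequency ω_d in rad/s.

16.3 rad/s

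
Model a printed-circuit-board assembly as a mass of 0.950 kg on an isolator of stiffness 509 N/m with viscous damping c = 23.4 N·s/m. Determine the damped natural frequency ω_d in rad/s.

19.6 rad/s

ω_n = √(k/m) = √(509.0/0.950) = 23.15 rad/s.
Critical damping c_c = 2√(k·m) = 2√(509.0 × 0.950) = 43.98 N·s/m, so ζ = c/c_c = 23.4/43.98 = 0.5321.
ω_d = ω_n√(1 − ζ²) = 23.15 × √(1 − 0.283) = 19.60 rad/s.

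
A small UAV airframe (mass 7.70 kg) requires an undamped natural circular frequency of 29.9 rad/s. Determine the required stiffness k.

6880 N/m

k = m·ω_n² = 7.70 × 29.90² = 7.70 × 894.0 = 6884 N/m.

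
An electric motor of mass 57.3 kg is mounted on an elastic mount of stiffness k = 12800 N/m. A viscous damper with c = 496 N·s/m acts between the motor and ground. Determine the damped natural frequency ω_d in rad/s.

14.3 rad/s

ω_n = √(k/m) = √(12800/57.3) = 14.95 rad/s.
Critical damping c_c = 2√(k·m) = 2√(12800 × 57.3) = 1713 N·s/m, so ζ = c/c_c = 496/1713 = 0.2896.
ω_d = ω_n√(1 − ζ²) = 14.95 × √(1 − 0.0839) = 14.31 rad/s.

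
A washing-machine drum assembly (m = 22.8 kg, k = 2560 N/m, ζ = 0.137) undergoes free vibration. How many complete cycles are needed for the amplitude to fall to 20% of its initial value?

Logarithmic decrement δ = 2πζ/√(1 − ζ²) = 2π × 0.1370/√(1 − 0.0188) = 0.8690.
x_n/x₀ = e^(−nδ) ≤ 0.2; take ln: n ≥ ln(1/0.2)/δ = 1.609/0.8690 = 1.852.
So 2 complete cycles are required.

2 cycles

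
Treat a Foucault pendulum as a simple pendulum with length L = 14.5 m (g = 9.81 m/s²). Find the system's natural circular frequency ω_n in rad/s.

0.823 rad/s

For a simple pendulum ω_n = √(g/L) = √(9.81/14.5) = √0.6766 = 0.8225 rad/s.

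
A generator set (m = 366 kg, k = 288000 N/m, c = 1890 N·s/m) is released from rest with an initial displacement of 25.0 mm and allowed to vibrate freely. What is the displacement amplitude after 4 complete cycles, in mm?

2.45 mm

ζ = c/(2√(km)) = 1890/(2√(288000 × 366)) = 1890/20530 = 0.09204.
Logarithmic decrement δ = 2πζ/√(1 − ζ²) = 2π × 0.09204/√(1 − 0.00847) = 0.5808.
After n cycles, x_n/x₀ = e^(−nδ), so x_4 = 25.0 × e^(−4 × 0.5808) = 25.0 × 0.09796 = 2.449 mm.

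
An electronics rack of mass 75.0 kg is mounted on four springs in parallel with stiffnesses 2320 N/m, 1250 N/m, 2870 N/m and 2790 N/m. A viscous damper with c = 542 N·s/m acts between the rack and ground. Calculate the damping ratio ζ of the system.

0.326

Parallel springs add: k_eq = 2320 + 1250 + 2870 + 2790 = 9230 N/m.
ω_n = √(k_eq/m) = √(9230/75.0) = 11.09 rad/s.
Critical damping c_c = 2√(k_eq·m) = 2√(9230 × 75.0) = 1664 N·s/m, so ζ = c/c_c = 542/1664 = 0.3257.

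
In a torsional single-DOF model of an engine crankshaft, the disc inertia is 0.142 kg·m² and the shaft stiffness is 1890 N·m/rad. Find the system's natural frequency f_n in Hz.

18.4 Hz

ω_n = √(k_t/J) = √(1890/0.142) = √13310 = 115.4 rad/s.
f_n = ω_n/(2π) = 115.4/6.283 = 18.36 Hz.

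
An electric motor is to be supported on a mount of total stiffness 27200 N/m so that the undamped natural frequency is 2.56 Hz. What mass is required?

ω_n = 2πf_n = 2π × 2.56 = 16.08 rad/s.
m = k/ω_n² = 27200/16.08² = 27200/258.7 = 105.1 kg.

105 kg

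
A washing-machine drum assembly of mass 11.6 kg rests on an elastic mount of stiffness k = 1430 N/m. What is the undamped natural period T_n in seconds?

ω_n = √(k/m) = √(1430/11.6) = √123.3 = 11.10 rad/s.
T_n = 2π/ω_n = 6.283/11.10 = 0.5659 s.

0.566 s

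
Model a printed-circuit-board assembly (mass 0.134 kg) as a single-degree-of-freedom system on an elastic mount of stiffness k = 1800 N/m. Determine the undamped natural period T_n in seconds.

0.0542 s

ω_n = √(k/m) = √(1800/0.134) = √13430 = 115.9 rad/s.
T_n = 2π/ω_n = 6.283/115.9 = 0.05421 s.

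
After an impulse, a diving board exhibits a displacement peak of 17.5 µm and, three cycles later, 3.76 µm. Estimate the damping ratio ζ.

Logarithmic decrement δ = (1/n)·ln(x₀/x_n) = (1/3)·ln(17.5/3.76) = (1/3)·ln(4.654) = 0.5126.
ζ = δ/√(4π² + δ²) = 0.5126/√(39.48 + 0.263) = 0.5126/6.304 = 0.08131.

0.0813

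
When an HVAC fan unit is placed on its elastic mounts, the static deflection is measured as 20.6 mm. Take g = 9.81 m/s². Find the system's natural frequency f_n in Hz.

ω_n = √(g/δ_st) = √(9.81/0.0206) = √476.2 = 21.82 rad/s.
f_n = ω_n/(2π) = 21.82/6.283 = 3.473 Hz.

3.47 Hz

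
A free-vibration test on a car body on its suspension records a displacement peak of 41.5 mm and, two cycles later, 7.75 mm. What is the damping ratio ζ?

0.132

Logarithmic decrement δ = (1/n)·ln(x₀/x_n) = (1/2)·ln(41.5/7.75) = (1/2)·ln(5.355) = 0.8390.
ζ = δ/√(4π² + δ²) = 0.8390/√(39.48 + 0.704) = 0.8390/6.339 = 0.1324.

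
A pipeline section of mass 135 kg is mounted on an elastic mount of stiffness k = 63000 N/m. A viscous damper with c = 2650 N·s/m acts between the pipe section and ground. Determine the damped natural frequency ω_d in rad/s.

19.2 rad/s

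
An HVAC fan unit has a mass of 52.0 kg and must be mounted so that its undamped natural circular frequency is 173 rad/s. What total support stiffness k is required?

k = m·ω_n² = 52.0 × 173.0² = 52.0 × 29930 = 1556000 N/m.

1560000 N/m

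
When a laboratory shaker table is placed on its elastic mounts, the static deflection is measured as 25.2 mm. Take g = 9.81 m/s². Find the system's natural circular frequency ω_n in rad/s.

19.7 rad/s

ω_n = √(g/δ_st) = √(9.81/0.0252) = √389.3 = 19.73 rad/s.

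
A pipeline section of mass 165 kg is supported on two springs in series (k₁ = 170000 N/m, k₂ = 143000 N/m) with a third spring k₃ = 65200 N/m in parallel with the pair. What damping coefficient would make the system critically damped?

Series pair: k_s = k₁k₂/(k₁+k₂) = (170000)(143000)/(170000 + 143000) = 77670 N/m. In parallel with k₃: k_eq = 77670 + 65200 = 142900 N/m.
c_c = 2√(k_eq·m) = 2√(142900 × 165) = 2 × 4855 = 9710 N·s/m.

9710 N·s/m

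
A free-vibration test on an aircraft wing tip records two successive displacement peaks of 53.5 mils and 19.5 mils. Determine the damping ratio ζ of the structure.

0.159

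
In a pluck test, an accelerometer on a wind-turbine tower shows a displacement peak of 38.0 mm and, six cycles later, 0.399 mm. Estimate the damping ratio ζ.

Logarithmic decrement δ = (1/n)·ln(x₀/x_n) = (1/6)·ln(38.0/0.399) = (1/6)·ln(95.24) = 0.7594.
ζ = δ/√(4π² + δ²) = 0.7594/√(39.48 + 0.577) = 0.7594/6.329 = 0.1200.

0.120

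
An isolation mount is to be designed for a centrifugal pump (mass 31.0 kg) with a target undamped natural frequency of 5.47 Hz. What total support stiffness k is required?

ω_n = 2πf_n = 2π × 5.47 = 34.37 rad/s.
k = m·ω_n² = 31.0 × 34.37² = 31.0 × 1181 = 36620 N/m.

36600 N/m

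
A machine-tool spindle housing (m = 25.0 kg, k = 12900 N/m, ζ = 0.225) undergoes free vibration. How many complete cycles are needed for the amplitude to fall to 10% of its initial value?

2 cycles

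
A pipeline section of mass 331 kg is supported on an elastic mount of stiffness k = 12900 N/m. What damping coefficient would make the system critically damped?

4130 N·s/m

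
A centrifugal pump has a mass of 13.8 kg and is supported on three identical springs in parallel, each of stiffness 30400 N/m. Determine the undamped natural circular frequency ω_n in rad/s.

Parallel springs add: k_eq = 3 × 30400 = 91200 N/m.
ω_n = √(k_eq/m) = √(91200/13.8) = √6609 = 81.29 rad/s.

81.3 rad/s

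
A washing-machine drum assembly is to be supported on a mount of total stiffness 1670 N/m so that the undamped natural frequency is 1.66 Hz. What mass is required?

15.4 kg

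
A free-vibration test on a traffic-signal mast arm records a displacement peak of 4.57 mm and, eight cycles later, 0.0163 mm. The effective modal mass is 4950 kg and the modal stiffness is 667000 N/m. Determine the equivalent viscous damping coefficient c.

Logarithmic decrement δ = (1/n)·ln(x₀/x_n) = (1/8)·ln(4.57/0.0163) = (1/8)·ln(280.4) = 0.7045.
ζ = δ/√(4π² + δ²) = 0.7045/√(39.48 + 0.496) = 0.7045/6.323 = 0.1114.
c = ζ · 2√(km) = 0.1114 × 2√(667000 × 4950) = 0.1114 × 114900 = 12810 N·s/m.

12800 N·s/m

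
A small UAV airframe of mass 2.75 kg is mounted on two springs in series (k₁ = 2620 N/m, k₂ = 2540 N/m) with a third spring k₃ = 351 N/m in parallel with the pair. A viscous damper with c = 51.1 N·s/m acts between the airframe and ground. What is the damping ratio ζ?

Series pair: k_s = k₁k₂/(k₁+k₂) = (2620)(2540)/(2620 + 2540) = 1290 N/m. In parallel with k₃: k_eq = 1290 + 351 = 1641 N/m.
ω_n = √(k_eq/m) = √(1641/2.75) = 24.43 rad/s.
Critical damping c_c = 2√(k_eq·m) = 2√(1641 × 2.75) = 134.3 N·s/m, so ζ = c/c_c = 51.1/134.3 = 0.3804.

0.380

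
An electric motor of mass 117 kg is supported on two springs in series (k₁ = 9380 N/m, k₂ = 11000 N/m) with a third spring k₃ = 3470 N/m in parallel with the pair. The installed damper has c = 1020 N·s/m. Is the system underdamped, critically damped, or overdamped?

underdamped

Series pair: k_s = k₁k₂/(k₁+k₂) = (9380)(11000)/(9380 + 11000) = 5063 N/m. In parallel with k₃: k_eq = 5063 + 3470 = 8533 N/m.
c_c = 2√(k_eq·m) = 1998 N·s/m; ζ = c/c_c = 1020/1998 = 0.510.
Since ζ < 1 the system is underdamped.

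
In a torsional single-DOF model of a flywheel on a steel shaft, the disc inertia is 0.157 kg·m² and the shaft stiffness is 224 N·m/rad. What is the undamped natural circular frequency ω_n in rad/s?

ω_n = √(k_t/J) = √(224/0.157) = √1427 = 37.77 rad/s.

37.8 rad/s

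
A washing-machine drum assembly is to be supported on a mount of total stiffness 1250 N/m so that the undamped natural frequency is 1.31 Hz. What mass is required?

18.5 kg

ω_n = 2πf_n = 2π × 1.31 = 8.231 rad/s.
m = k/ω_n² = 1250/8.231² = 1250/67.75 = 18.45 kg.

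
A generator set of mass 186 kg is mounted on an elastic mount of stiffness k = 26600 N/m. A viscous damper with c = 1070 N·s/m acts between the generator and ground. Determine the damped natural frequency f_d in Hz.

1.85 Hz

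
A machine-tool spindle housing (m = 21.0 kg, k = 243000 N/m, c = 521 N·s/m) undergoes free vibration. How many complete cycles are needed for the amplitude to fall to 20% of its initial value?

ζ = c/(2√(km)) = 521/(2√(243000 × 21.0)) = 521/4518 = 0.1153.
Logarithmic decrement δ = 2πζ/√(1 − ζ²) = 2π × 0.1153/√(1 − 0.0133) = 0.7294.
x_n/x₀ = e^(−nδ) ≤ 0.2; take ln: n ≥ ln(1/0.2)/δ = 1.609/0.7294 = 2.206.
So 3 complete cycles are required.

3 cycles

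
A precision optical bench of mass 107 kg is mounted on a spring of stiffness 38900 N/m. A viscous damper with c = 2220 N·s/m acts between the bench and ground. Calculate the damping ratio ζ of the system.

0.544

ω_n = √(k/m) = √(38900/107) = 19.07 rad/s.
Critical damping c_c = 2√(k·m) = 2√(38900 × 107) = 4080 N·s/m, so ζ = c/c_c = 2220/4080 = 0.5441.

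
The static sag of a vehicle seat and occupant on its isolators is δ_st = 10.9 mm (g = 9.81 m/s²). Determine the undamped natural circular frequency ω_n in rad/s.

30.0 rad/s

ω_n = √(g/δ_st) = √(9.81/0.0109) = √900.0 = 30.00 rad/s.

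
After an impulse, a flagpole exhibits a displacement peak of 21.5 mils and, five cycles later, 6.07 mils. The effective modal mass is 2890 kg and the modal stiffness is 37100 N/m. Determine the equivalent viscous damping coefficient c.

Logarithmic decrement δ = (1/n)·ln(x₀/x_n) = (1/5)·ln(21.5/6.07) = (1/5)·ln(3.542) = 0.2529.
ζ = δ/√(4π² + δ²) = 0.2529/√(39.48 + 0.0640) = 0.2529/6.288 = 0.04022.
c = ζ · 2√(km) = 0.04022 × 2√(37100 × 2890) = 0.04022 × 20710 = 833.0 N·s/m.

833 N·s/m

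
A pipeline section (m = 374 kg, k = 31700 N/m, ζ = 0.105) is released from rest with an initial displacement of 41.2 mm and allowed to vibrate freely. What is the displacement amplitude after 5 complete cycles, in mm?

Logarithmic decrement δ = 2πζ/√(1 − ζ²) = 2π × 0.1050/√(1 − 0.0110) = 0.6634.
After n cycles, x_n/x₀ = e^(−nδ), so x_5 = 41.2 × e^(−5 × 0.6634) = 41.2 × 0.03626 = 1.494 mm.

1.49 mm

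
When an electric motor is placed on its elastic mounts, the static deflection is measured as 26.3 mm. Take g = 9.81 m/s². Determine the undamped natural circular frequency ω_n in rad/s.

ω_n = √(g/δ_st) = √(9.81/0.0263) = √373.0 = 19.31 rad/s.

19.3 rad/s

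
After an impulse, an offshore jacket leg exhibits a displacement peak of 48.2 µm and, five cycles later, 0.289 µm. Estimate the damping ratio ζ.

Logarithmic decrement δ = (1/n)·ln(x₀/x_n) = (1/5)·ln(48.2/0.289) = (1/5)·ln(166.8) = 1.023.
ζ = δ/√(4π² + δ²) = 1.023/√(39.48 + 1.05) = 1.023/6.366 = 0.1608.

0.161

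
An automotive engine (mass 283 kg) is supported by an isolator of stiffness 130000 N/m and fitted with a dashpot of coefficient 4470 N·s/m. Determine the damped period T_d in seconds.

ω_n = √(k/m) = √(130000/283) = 21.43 rad/s.
Critical damping c_c = 2√(k·m) = 2√(130000 × 283) = 12130 N·s/m, so ζ = c/c_c = 4470/12130 = 0.3685.
ω_d = ω_n√(1 − ζ²) = 21.43 × √(1 − 0.136) = 19.92 rad/s.
T_d = 2π/ω_d = 0.3153 s.

0.315 s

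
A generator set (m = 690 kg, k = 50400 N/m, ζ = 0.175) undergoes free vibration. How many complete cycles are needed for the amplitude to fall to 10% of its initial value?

3 cycles

Logarithmic decrement δ = 2πζ/√(1 − ζ²) = 2π × 0.1750/√(1 − 0.0306) = 1.117.
x_n/x₀ = e^(−nδ) ≤ 0.1; take ln: n ≥ ln(1/0.1)/δ = 2.303/1.117 = 2.062.
So 3 complete cycles are required.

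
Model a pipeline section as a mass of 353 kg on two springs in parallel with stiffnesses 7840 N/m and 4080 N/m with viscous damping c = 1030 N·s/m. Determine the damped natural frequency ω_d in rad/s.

Parallel springs add: k_eq = 7840 + 4080 = 11920 N/m.
ω_n = √(k_eq/m) = √(11920/353) = 5.811 rad/s.
Critical damping c_c = 2√(k_eq·m) = 2√(11920 × 353) = 4103 N·s/m, so ζ = c/c_c = 1030/4103 = 0.2511.
ω_d = ω_n√(1 − ζ²) = 5.811 × √(1 − 0.0630) = 5.625 rad/s.

5.62 rad/s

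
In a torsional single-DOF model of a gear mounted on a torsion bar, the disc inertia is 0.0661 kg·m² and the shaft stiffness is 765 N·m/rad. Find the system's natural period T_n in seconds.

0.0584 s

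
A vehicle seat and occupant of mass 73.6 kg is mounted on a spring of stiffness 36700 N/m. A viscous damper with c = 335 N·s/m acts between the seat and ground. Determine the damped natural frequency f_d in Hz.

3.54 Hz

ω_n = √(k/m) = √(36700/73.6) = 22.33 rad/s.
Critical damping c_c = 2√(k·m) = 2√(36700 × 73.6) = 3287 N·s/m, so ζ = c/c_c = 335/3287 = 0.1019.
ω_d = ω_n√(1 − ζ²) = 22.33 × √(1 − 0.0104) = 22.21 rad/s.
f_d = ω_d/(2π) = 3.535 Hz.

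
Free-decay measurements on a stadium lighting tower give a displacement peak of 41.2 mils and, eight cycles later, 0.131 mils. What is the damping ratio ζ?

Logarithmic decrement δ = (1/n)·ln(x₀/x_n) = (1/8)·ln(41.2/0.131) = (1/8)·ln(314.5) = 0.7189.
ζ = δ/√(4π² + δ²) = 0.7189/√(39.48 + 0.517) = 0.7189/6.324 = 0.1137.

0.114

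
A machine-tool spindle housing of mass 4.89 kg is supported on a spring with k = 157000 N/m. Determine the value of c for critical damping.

1750 N·s/m

c_c = 2√(k·m) = 2√(157000 × 4.89) = 2 × 876.2 = 1752 N·s/m.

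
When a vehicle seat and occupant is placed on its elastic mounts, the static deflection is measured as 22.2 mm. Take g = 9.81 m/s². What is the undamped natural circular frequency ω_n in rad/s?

21.0 rad/s

ω_n = √(g/δ_st) = √(9.81/0.0222) = √441.9 = 21.02 rad/s.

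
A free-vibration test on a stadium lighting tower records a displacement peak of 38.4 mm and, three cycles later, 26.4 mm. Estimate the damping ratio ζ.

0.0199

Logarithmic decrement δ = (1/n)·ln(x₀/x_n) = (1/3)·ln(38.4/26.4) = (1/3)·ln(1.455) = 0.1249.
ζ = δ/√(4π² + δ²) = 0.1249/√(39.48 + 0.0156) = 0.1249/6.284 = 0.01987.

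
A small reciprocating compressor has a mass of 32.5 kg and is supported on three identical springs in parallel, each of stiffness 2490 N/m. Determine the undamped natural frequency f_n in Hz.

2.41 Hz

Parallel springs add: k_eq = 3 × 2490 = 7470 N/m.
ω_n = √(k_eq/m) = √(7470/32.5) = √229.8 = 15.16 rad/s.
f_n = ω_n/(2π) = 15.16/6.283 = 2.413 Hz.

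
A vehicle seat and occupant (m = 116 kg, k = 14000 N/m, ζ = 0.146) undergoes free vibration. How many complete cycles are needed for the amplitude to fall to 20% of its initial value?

Logarithmic decrement δ = 2πζ/√(1 − ζ²) = 2π × 0.1460/√(1 − 0.0213) = 0.9273.
x_n/x₀ = e^(−nδ) ≤ 0.2; take ln: n ≥ ln(1/0.2)/δ = 1.609/0.9273 = 1.736.
So 2 complete cycles are required.

2 cycles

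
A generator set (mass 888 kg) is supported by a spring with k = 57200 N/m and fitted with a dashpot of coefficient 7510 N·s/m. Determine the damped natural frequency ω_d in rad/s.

6.82 rad/s

ω_n = √(k/m) = √(57200/888) = 8.026 rad/s.
Critical damping c_c = 2√(k·m) = 2√(57200 × 888) = 14250 N·s/m, so ζ = c/c_c = 7510/14250 = 0.5269.
ω_d = ω_n√(1 − ζ²) = 8.026 × √(1 − 0.278) = 6.822 rad/s.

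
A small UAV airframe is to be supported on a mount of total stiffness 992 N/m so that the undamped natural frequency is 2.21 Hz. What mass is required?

5.14 kg

ω_n = 2πf_n = 2π × 2.21 = 13.89 rad/s.
m = k/ω_n² = 992/13.89² = 992/192.8 = 5.145 kg.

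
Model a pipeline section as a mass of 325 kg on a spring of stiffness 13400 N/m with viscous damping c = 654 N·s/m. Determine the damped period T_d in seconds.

ω_n = √(k/m) = √(13400/325) = 6.421 rad/s.
Critical damping c_c = 2√(k·m) = 2√(13400 × 325) = 4174 N·s/m, so ζ = c/c_c = 654/4174 = 0.1567.
ω_d = ω_n√(1 − ζ²) = 6.421 × √(1 − 0.0246) = 6.342 rad/s.
T_d = 2π/ω_d = 0.9908 s.

0.991 s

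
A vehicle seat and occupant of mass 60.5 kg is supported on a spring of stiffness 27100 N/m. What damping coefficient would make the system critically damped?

2560 N·s/m

c_c = 2√(k·m) = 2√(27100 × 60.5) = 2 × 1280 = 2561 N·s/m.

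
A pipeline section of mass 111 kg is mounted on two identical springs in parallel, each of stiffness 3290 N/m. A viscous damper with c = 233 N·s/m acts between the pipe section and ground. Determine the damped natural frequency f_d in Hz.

Parallel springs add: k_eq = 2 × 3290 = 6580 N/m.
ω_n = √(k_eq/m) = √(6580/111) = 7.699 rad/s.
Critical damping c_c = 2√(k_eq·m) = 2√(6580 × 111) = 1709 N·s/m, so ζ = c/c_c = 233/1709 = 0.1363.
ω_d = ω_n√(1 − ζ²) = 7.699 × √(1 − 0.0186) = 7.627 rad/s.
f_d = ω_d/(2π) = 1.214 Hz.

1.21 Hz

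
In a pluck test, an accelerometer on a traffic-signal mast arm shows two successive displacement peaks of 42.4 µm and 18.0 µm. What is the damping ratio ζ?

0.135

Logarithmic decrement δ = (1/n)·ln(x₀/x_n) = (1/1)·ln(42.4/18.0) = (1/1)·ln(2.356) = 0.8568.
ζ = δ/√(4π² + δ²) = 0.8568/√(39.48 + 0.734) = 0.8568/6.341 = 0.1351.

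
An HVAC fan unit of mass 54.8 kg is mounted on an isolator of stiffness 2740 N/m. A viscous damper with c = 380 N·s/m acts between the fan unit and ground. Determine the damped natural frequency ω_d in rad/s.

6.16 rad/s

ω_n = √(k/m) = √(2740/54.8) = 7.071 rad/s.
Critical damping c_c = 2√(k·m) = 2√(2740 × 54.8) = 775.0 N·s/m, so ζ = c/c_c = 380/775.0 = 0.4903.
ω_d = ω_n√(1 − ζ²) = 7.071 × √(1 − 0.240) = 6.163 rad/s.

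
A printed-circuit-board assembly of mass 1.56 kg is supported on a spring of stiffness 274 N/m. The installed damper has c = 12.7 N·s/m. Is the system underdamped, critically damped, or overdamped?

underdamped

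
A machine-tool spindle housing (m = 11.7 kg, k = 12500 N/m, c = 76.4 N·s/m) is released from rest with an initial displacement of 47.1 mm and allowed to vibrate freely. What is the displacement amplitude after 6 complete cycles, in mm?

ζ = c/(2√(km)) = 76.4/(2√(12500 × 11.7)) = 76.4/764.9 = 0.09989.
Logarithmic decrement δ = 2πζ/√(1 − ζ²) = 2π × 0.09989/√(1 − 0.00998) = 0.6308.
After n cycles, x_n/x₀ = e^(−nδ), so x_6 = 47.1 × e^(−6 × 0.6308) = 47.1 × 0.02272 = 1.070 mm.

1.07 mm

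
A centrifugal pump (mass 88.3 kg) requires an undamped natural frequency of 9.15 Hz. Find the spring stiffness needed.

ω_n = 2πf_n = 2π × 9.15 = 57.49 rad/s.
k = m·ω_n² = 88.3 × 57.49² = 88.3 × 3305 = 291900 N/m.

292000 N/m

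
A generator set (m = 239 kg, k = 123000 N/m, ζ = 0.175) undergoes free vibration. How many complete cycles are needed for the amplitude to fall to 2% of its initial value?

4 cycles

Logarithmic decrement δ = 2πζ/√(1 − ζ²) = 2π × 0.1750/√(1 − 0.0306) = 1.117.
x_n/x₀ = e^(−nδ) ≤ 0.02; take ln: n ≥ ln(1/0.02)/δ = 3.912/1.117 = 3.503.
So 4 complete cycles are required.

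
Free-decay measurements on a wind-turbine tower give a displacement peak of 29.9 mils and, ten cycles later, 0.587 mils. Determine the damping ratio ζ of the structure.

Logarithmic decrement δ = (1/n)·ln(x₀/x_n) = (1/10)·ln(29.9/0.587) = (1/10)·ln(50.94) = 0.3931.
ζ = δ/√(4π² + δ²) = 0.3931/√(39.48 + 0.154) = 0.3931/6.295 = 0.06244.

0.0624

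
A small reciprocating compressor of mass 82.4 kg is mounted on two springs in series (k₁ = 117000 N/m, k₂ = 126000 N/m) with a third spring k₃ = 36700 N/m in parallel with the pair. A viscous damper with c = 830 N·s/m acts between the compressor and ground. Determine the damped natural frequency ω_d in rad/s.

34.0 rad/s

Series pair: k_s = k₁k₂/(k₁+k₂) = (117000)(126000)/(117000 + 126000) = 60670 N/m. In parallel with k₃: k_eq = 60670 + 36700 = 97370 N/m.
ω_n = √(k_eq/m) = √(97370/82.4) = 34.37 rad/s.
Critical damping c_c = 2√(k_eq·m) = 2√(97370 × 82.4) = 5665 N·s/m, so ζ = c/c_c = 830/5665 = 0.1465.
ω_d = ω_n√(1 − ζ²) = 34.37 × √(1 − 0.0215) = 34.00 rad/s.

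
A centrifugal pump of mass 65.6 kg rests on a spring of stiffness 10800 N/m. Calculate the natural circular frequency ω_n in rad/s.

12.8 rad/s

ω_n = √(k/m) = √(10800/65.6) = √164.6 = 12.83 rad/s.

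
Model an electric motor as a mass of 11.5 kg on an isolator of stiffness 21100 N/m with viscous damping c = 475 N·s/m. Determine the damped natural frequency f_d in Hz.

5.97 Hz

ω_n = √(k/m) = √(21100/11.5) = 42.83 rad/s.
Critical damping c_c = 2√(k·m) = 2√(21100 × 11.5) = 985.2 N·s/m, so ζ = c/c_c = 475/985.2 = 0.4821.
ω_d = ω_n√(1 − ζ²) = 42.83 × √(1 − 0.232) = 37.53 rad/s.
f_d = ω_d/(2π) = 5.973 Hz.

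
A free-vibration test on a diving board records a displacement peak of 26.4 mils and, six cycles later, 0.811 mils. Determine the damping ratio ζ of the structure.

Logarithmic decrement δ = (1/n)·ln(x₀/x_n) = (1/6)·ln(26.4/0.811) = (1/6)·ln(32.55) = 0.5805.
ζ = δ/√(4π² + δ²) = 0.5805/√(39.48 + 0.337) = 0.5805/6.310 = 0.09199.

0.0920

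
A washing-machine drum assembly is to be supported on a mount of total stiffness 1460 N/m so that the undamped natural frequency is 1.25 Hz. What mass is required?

23.7 kg

ω_n = 2πf_n = 2π × 1.25 = 7.854 rad/s.
m = k/ω_n² = 1460/7.854² = 1460/61.69 = 23.67 kg.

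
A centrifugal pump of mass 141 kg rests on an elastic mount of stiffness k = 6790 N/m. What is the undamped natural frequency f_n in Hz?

ω_n = √(k/m) = √(6790/141) = √48.16 = 6.939 rad/s.
f_n = ω_n/(2π) = 6.939/6.283 = 1.104 Hz.

1.10 Hz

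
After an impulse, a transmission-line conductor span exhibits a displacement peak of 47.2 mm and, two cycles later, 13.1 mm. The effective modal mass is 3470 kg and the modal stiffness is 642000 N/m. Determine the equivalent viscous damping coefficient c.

Logarithmic decrement δ = (1/n)·ln(x₀/x_n) = (1/2)·ln(47.2/13.1) = (1/2)·ln(3.603) = 0.6409.
ζ = δ/√(4π² + δ²) = 0.6409/√(39.48 + 0.411) = 0.6409/6.316 = 0.1015.
c = ζ · 2√(km) = 0.1015 × 2√(642000 × 3470) = 0.1015 × 94400 = 9579 N·s/m.

9580 N·s/m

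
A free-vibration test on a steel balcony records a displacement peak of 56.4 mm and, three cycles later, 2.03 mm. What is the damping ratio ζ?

0.174

Logarithmic decrement δ = (1/n)·ln(x₀/x_n) = (1/3)·ln(56.4/2.03) = (1/3)·ln(27.78) = 1.108.
ζ = δ/√(4π² + δ²) = 1.108/√(39.48 + 1.23) = 1.108/6.380 = 0.1737.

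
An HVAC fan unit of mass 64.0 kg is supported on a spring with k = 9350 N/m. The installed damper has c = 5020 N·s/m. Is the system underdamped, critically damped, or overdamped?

c_c = 2√(k·m) = 1547 N·s/m; ζ = c/c_c = 5020/1547 = 3.24.
Since ζ > 1 the system is overdamped.

overdamped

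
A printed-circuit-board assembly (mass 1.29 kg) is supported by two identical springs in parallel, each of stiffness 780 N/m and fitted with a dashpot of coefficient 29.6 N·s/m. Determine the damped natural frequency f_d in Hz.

5.22 Hz

Parallel springs add: k_eq = 2 × 780 = 1560 N/m.
ω_n = √(k_eq/m) = √(1560/1.29) = 34.78 rad/s.
Critical damping c_c = 2√(k_eq·m) = 2√(1560 × 1.29) = 89.72 N·s/m, so ζ = c/c_c = 29.6/89.72 = 0.3299.
ω_d = ω_n√(1 − ζ²) = 34.78 × √(1 − 0.109) = 32.83 rad/s.
f_d = ω_d/(2π) = 5.225 Hz.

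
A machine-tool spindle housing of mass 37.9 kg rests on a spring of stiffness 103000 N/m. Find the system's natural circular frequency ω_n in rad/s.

52.1 rad/s

ω_n = √(k/m) = √(103000/37.9) = √2718 = 52.13 rad/s.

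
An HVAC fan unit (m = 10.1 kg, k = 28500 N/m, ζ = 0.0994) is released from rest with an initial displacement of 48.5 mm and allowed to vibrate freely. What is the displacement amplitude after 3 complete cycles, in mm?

7.38 mm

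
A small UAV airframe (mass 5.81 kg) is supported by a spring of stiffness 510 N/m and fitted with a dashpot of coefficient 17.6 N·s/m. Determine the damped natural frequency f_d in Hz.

ω_n = √(k/m) = √(510.0/5.81) = 9.369 rad/s.
Critical damping c_c = 2√(k·m) = 2√(510.0 × 5.81) = 108.9 N·s/m, so ζ = c/c_c = 17.6/108.9 = 0.1617.
ω_d = ω_n√(1 − ζ²) = 9.369 × √(1 − 0.0261) = 9.246 rad/s.
f_d = ω_d/(2π) = 1.472 Hz.

1.47 Hz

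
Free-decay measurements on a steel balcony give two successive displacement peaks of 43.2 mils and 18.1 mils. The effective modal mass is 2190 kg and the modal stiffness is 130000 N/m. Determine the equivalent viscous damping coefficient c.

Logarithmic decrement δ = (1/n)·ln(x₀/x_n) = (1/1)·ln(43.2/18.1) = (1/1)·ln(2.387) = 0.8699.
ζ = δ/√(4π² + δ²) = 0.8699/√(39.48 + 0.757) = 0.8699/6.343 = 0.1371.
c = ζ · 2√(km) = 0.1371 × 2√(130000 × 2190) = 0.1371 × 33750 = 4628 N·s/m.

4630 N·s/m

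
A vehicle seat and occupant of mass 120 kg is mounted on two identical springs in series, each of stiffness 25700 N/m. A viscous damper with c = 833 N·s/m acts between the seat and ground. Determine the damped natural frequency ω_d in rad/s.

9.75 rad/s

Series springs: 1/k_eq = 2/25700, so k_eq = 25700/2 = 12850 N/m.
ω_n = √(k_eq/m) = √(12850/120) = 10.35 rad/s.
Critical damping c_c = 2√(k_eq·m) = 2√(12850 × 120) = 2484 N·s/m, so ζ = c/c_c = 833/2484 = 0.3354.
ω_d = ω_n√(1 − ζ²) = 10.35 × √(1 − 0.112) = 9.749 rad/s.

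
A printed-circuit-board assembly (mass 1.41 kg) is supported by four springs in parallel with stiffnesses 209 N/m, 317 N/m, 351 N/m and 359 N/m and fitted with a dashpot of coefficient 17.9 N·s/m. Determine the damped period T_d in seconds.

Parallel springs add: k_eq = 209 + 317 + 351 + 359 = 1236 N/m.
ω_n = √(k_eq/m) = √(1236/1.41) = 29.61 rad/s.
Critical damping c_c = 2√(k_eq·m) = 2√(1236 × 1.41) = 83.49 N·s/m, so ζ = c/c_c = 17.9/83.49 = 0.2144.
ω_d = ω_n√(1 − ζ²) = 29.61 × √(1 − 0.0460) = 28.92 rad/s.
T_d = 2π/ω_d = 0.2173 s.

0.217 s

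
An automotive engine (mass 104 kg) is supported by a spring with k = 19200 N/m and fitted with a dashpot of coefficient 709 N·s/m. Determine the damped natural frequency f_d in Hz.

2.09 Hz

ω_n = √(k/m) = √(19200/104) = 13.59 rad/s.
Critical damping c_c = 2√(k·m) = 2√(19200 × 104) = 2826 N·s/m, so ζ = c/c_c = 709/2826 = 0.2509.
ω_d = ω_n√(1 − ζ²) = 13.59 × √(1 − 0.0629) = 13.15 rad/s.
f_d = ω_d/(2π) = 2.093 Hz.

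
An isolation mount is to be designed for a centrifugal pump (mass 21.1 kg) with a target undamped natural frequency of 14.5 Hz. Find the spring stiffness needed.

175000 N/m

ω_n = 2πf_n = 2π × 14.5 = 91.11 rad/s.
k = m·ω_n² = 21.1 × 91.11² = 21.1 × 8300 = 175100 N/m.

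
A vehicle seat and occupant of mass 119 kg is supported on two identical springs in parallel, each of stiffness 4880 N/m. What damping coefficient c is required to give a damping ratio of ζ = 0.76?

Parallel springs add: k_eq = 2 × 4880 = 9760 N/m.
c_c = 2√(k_eq·m) = 2√(9760 × 119) = 2155 N·s/m.
c = ζ·c_c = 0.76 × 2155 = 1638 N·s/m.

1640 N·s/m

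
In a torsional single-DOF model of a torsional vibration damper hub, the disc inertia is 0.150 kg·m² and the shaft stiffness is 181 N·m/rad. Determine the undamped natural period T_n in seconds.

ω_n = √(k_t/J) = √(181/0.150) = √1207 = 34.74 rad/s.
T_n = 2π/ω_n = 6.283/34.74 = 0.1809 s.

0.181 s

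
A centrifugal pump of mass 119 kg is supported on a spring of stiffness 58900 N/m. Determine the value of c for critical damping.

5290 N·s/m

c_c = 2√(k·m) = 2√(58900 × 119) = 2 × 2647 = 5295 N·s/m.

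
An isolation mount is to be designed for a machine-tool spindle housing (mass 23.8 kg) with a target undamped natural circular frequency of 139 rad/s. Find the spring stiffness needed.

k = m·ω_n² = 23.8 × 139.0² = 23.8 × 19320 = 459800 N/m.

460000 N/m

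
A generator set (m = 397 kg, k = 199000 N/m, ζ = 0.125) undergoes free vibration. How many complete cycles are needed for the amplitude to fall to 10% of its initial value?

3 cycles

Logarithmic decrement δ = 2πζ/√(1 − ζ²) = 2π × 0.1250/√(1 − 0.0156) = 0.7916.
x_n/x₀ = e^(−nδ) ≤ 0.1; take ln: n ≥ ln(1/0.1)/δ = 2.303/0.7916 = 2.909.
So 3 complete cycles are required.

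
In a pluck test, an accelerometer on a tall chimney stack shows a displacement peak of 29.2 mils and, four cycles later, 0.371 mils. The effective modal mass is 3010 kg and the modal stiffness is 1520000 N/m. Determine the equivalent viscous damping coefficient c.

23200 N·s/m

Logarithmic decrement δ = (1/n)·ln(x₀/x_n) = (1/4)·ln(29.2/0.371) = (1/4)·ln(78.71) = 1.091.
ζ = δ/√(4π² + δ²) = 1.091/√(39.48 + 1.19) = 1.091/6.377 = 0.1711.
c = ζ · 2√(km) = 0.1711 × 2√(1520000 × 3010) = 0.1711 × 135300 = 23150 N·s/m.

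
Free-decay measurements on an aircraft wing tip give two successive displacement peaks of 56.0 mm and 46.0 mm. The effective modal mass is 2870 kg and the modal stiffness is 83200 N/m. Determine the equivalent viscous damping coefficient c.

Logarithmic decrement δ = (1/n)·ln(x₀/x_n) = (1/1)·ln(56.0/46.0) = (1/1)·ln(1.217) = 0.1967.
ζ = δ/√(4π² + δ²) = 0.1967/√(39.48 + 0.0387) = 0.1967/6.286 = 0.03129.
c = ζ · 2√(km) = 0.03129 × 2√(83200 × 2870) = 0.03129 × 30910 = 967.1 N·s/m.

967 N·s/m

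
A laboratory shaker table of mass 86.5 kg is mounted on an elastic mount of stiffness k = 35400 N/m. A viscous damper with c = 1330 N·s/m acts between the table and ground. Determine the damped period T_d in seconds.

0.336 s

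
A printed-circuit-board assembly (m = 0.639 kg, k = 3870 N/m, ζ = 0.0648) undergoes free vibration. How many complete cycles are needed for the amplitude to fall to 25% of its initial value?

Logarithmic decrement δ = 2πζ/√(1 − ζ²) = 2π × 0.06480/√(1 − 0.00420) = 0.4080.
x_n/x₀ = e^(−nδ) ≤ 0.25; take ln: n ≥ ln(1/0.25)/δ = 1.386/0.4080 = 3.398.
So 4 complete cycles are required.

4 cycles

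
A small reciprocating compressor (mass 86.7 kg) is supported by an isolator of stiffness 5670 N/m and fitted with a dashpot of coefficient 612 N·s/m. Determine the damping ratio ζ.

ω_n = √(k/m) = √(5670/86.7) = 8.087 rad/s.
Critical damping c_c = 2√(k·m) = 2√(5670 × 86.7) = 1402 N·s/m, so ζ = c/c_c = 612/1402 = 0.4364.

0.436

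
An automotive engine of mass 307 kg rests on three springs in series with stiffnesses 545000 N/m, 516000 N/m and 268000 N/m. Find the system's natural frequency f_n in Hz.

3.32 Hz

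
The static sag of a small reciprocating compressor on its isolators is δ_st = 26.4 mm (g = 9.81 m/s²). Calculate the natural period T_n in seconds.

ω_n = √(g/δ_st) = √(9.81/0.0264) = √371.6 = 19.28 rad/s.
T_n = 2π/ω_n = 6.283/19.28 = 0.3259 s.

0.326 s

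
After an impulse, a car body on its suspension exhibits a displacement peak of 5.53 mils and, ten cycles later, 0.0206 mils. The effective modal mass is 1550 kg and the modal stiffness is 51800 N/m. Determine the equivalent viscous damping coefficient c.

1590 N·s/m

Logarithmic decrement δ = (1/n)·ln(x₀/x_n) = (1/10)·ln(5.53/0.0206) = (1/10)·ln(268.4) = 0.5593.
ζ = δ/√(4π² + δ²) = 0.5593/√(39.48 + 0.313) = 0.5593/6.308 = 0.08866.
c = ζ · 2√(km) = 0.08866 × 2√(51800 × 1550) = 0.08866 × 17920 = 1589 N·s/m.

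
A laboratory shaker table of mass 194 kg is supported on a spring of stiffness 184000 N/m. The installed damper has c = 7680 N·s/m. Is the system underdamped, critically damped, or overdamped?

c_c = 2√(k·m) = 11950 N·s/m; ζ = c/c_c = 7680/11950 = 0.643.
Since ζ < 1 the system is underdamped.

underdamped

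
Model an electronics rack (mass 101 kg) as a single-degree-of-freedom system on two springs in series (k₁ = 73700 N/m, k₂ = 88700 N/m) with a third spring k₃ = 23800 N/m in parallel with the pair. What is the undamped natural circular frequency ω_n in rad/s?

25.2 rad/s

Series pair: k_s = k₁k₂/(k₁+k₂) = (73700)(88700)/(73700 + 88700) = 40250 N/m. In parallel with k₃: k_eq = 40250 + 23800 = 64050 N/m.
ω_n = √(k_eq/m) = √(64050/101) = √634.2 = 25.18 rad/s.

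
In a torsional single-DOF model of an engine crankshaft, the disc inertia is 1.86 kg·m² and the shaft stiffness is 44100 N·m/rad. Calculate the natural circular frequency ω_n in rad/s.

154 rad/s

ω_n = √(k_t/J) = √(44100/1.86) = √23710 = 154.0 rad/s.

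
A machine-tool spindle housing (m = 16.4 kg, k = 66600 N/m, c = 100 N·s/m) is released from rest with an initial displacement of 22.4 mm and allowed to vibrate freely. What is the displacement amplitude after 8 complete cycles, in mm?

2.02 mm

ζ = c/(2√(km)) = 100/(2√(66600 × 16.4)) = 100/2090 = 0.04784.
Logarithmic decrement δ = 2πζ/√(1 − ζ²) = 2π × 0.04784/√(1 − 0.00229) = 0.3009.
After n cycles, x_n/x₀ = e^(−nδ), so x_8 = 22.4 × e^(−8 × 0.3009) = 22.4 × 0.09003 = 2.017 mm.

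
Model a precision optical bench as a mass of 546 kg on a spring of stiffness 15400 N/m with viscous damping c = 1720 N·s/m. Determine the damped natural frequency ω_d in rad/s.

ω_n = √(k/m) = √(15400/546) = 5.311 rad/s.
Critical damping c_c = 2√(k·m) = 2√(15400 × 546) = 5799 N·s/m, so ζ = c/c_c = 1720/5799 = 0.2966.
ω_d = ω_n√(1 − ζ²) = 5.311 × √(1 − 0.0880) = 5.072 rad/s.

5.07 rad/s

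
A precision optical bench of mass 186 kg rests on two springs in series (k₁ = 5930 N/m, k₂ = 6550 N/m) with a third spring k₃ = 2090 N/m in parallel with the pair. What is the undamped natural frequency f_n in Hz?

Series pair: k_s = k₁k₂/(k₁+k₂) = (5930)(6550)/(5930 + 6550) = 3112 N/m. In parallel with k₃: k_eq = 3112 + 2090 = 5202 N/m.
ω_n = √(k_eq/m) = √(5202/186) = √27.97 = 5.289 rad/s.
f_n = ω_n/(2π) = 5.289/6.283 = 0.8417 Hz.

0.842 Hz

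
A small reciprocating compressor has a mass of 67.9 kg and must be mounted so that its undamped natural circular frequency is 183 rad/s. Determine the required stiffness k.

k = m·ω_n² = 67.9 × 183.0² = 67.9 × 33490 = 2274000 N/m.

2270000 N/m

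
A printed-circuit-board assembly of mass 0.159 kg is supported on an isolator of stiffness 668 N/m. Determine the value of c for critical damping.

c_c = 2√(k·m) = 2√(668.0 × 0.159) = 2 × 10.31 = 20.61 N·s/m.

20.6 N·s/m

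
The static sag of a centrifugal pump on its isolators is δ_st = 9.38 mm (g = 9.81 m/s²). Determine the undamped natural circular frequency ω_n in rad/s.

ω_n = √(g/δ_st) = √(9.81/0.00938) = √1046 = 32.34 rad/s.

32.3 rad/s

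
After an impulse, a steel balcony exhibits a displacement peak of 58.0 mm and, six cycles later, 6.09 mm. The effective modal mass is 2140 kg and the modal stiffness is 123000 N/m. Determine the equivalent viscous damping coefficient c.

Logarithmic decrement δ = (1/n)·ln(x₀/x_n) = (1/6)·ln(58.0/6.09) = (1/6)·ln(9.524) = 0.3756.
ζ = δ/√(4π² + δ²) = 0.3756/√(39.48 + 0.141) = 0.3756/6.294 = 0.05968.
c = ζ · 2√(km) = 0.05968 × 2√(123000 × 2140) = 0.05968 × 32450 = 1936 N·s/m.

1940 N·s/m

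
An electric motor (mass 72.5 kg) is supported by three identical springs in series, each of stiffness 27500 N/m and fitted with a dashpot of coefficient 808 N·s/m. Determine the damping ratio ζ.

Series springs: 1/k_eq = 3/27500, so k_eq = 27500/3 = 9167 N/m.
ω_n = √(k_eq/m) = √(9167/72.5) = 11.24 rad/s.
Critical damping c_c = 2√(k_eq·m) = 2√(9167 × 72.5) = 1630 N·s/m, so ζ = c/c_c = 808/1630 = 0.4956.

0.496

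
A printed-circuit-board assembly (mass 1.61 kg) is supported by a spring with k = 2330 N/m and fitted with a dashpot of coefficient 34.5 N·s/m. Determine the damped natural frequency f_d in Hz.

ω_n = √(k/m) = √(2330/1.61) = 38.04 rad/s.
Critical damping c_c = 2√(k·m) = 2√(2330 × 1.61) = 122.5 N·s/m, so ζ = c/c_c = 34.5/122.5 = 0.2816.
ω_d = ω_n√(1 − ζ²) = 38.04 × √(1 − 0.0793) = 36.50 rad/s.
f_d = ω_d/(2π) = 5.810 Hz.

5.81 Hz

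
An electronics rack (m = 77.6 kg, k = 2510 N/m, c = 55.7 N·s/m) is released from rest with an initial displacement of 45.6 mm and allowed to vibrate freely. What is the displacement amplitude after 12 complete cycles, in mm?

0.388 mm

ζ = c/(2√(km)) = 55.7/(2√(2510 × 77.6)) = 55.7/882.7 = 0.06310.
Logarithmic decrement δ = 2πζ/√(1 − ζ²) = 2π × 0.06310/√(1 − 0.00398) = 0.3973.
After n cycles, x_n/x₀ = e^(−nδ), so x_12 = 45.6 × e^(−12 × 0.3973) = 45.6 × 0.008502 = 0.3877 mm.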